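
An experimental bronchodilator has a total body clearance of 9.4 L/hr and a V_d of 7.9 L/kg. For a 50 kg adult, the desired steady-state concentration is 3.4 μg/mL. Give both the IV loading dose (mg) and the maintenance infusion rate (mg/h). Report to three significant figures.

(a) 1340 mg; (b) 32.0 mg/h

Vd = 7.9 L/kg × 50 kg = 395.0 L
LD = Vd · C_target = 395.0 × 3.4 = 1343 mg
Maintenance: replace elimination → rate = CL × Css = 9.400 × 3.4 = 31.96 mg/h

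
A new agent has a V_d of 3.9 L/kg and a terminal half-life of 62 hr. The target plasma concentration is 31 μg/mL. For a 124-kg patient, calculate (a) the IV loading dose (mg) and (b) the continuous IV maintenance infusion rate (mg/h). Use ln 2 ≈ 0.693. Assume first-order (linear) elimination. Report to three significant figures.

(a) 15000 mg; (b) 168 mg/h

Vd = 3.9 L/kg × 124 kg = 483.6 L
LD = Vd × C = 483.6 × 31 = 14990 mg
CL = 0.693 × Vd / t½ = 0.693 × 483.6 / 62 = 5.405 L/h
Infusion rate = CL × Css = 5.405 × 31 = 167.6 mg/h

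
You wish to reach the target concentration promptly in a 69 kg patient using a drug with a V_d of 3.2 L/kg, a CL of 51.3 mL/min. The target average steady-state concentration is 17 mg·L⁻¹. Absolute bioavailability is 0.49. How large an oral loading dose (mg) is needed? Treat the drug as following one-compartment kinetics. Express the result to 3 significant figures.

7660 mg

Vd(total) = 69 kg × 3.2 L/kg = 220.8 L
LD is governed by Vd — clearance does not enter the loading-dose calculation.
LD = Vd × C / F = 220.8 × 17.00 / 0.49 = 7660 mg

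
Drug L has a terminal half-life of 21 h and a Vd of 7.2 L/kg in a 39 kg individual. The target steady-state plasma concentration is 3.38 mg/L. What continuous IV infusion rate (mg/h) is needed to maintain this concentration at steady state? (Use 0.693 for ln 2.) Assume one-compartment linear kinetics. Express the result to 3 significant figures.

31.3 mg/h

Vd(total) = 39 kg × 7.2 L/kg = 280.8 L
CL = ln 2 · Vd / t½ = 0.693 × 280.8 / 21 = 9.266 L/h
Infusion rate = CL × Css = 9.266 × 3.38 = 31.32 mg/h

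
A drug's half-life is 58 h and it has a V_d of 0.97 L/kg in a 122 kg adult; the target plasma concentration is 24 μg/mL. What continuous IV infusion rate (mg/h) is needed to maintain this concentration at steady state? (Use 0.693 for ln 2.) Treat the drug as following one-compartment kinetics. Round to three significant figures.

Vd = 0.97 L/kg × 122 kg = 118.3 L
CL = 0.693 × Vd / t½ = 0.693 × 118.3 / 58 = 1.413 L/h
Infusion rate = CL × Css = 1.413 × 24 = 33.91 mg/h

33.9 mg/h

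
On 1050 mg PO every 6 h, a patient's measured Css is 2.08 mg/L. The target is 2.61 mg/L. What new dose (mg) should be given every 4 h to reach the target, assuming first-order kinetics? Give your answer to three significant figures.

878 mg

With linear kinetics, Css is proportional to dose rate (D/τ) at fixed clearance.
D₂ = D₁ × (Css,target / Css,current) × (τ₂/τ₁) = 1050 × (2.61/2.08) × (4/6) = 878.4 mg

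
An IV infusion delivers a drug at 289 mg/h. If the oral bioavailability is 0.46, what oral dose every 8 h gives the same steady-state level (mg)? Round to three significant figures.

5030 mg

To maintain the same Css, the systemic dosing rate must be unchanged: F·D/τ = infusion rate.
D = rate × τ / F = 289 × 8 / 0.46 = 5026 mg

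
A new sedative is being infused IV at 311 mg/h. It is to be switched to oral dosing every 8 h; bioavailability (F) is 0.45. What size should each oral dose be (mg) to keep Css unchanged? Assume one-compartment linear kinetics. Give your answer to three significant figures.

To maintain the same Css, the systemic dosing rate must be unchanged: F·D/τ = infusion rate.
D = rate × τ / F = 311 × 8 / 0.45 = 5529 mg

5530 mg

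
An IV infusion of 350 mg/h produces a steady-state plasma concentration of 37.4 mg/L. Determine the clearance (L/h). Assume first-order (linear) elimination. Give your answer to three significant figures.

9.36 L/h

At steady state, infusion rate = CL × Css, so CL = rate / Css.
CL = 350 / 37.4 = 9.358 L/h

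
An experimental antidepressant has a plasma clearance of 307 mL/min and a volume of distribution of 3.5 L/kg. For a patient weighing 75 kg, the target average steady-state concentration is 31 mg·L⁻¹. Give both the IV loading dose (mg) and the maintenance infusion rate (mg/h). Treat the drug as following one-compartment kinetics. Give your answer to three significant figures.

(a) 8140 mg; (b) 571 mg/h

Total Vd = 3.5 × 75 = 262.5 L
Loading dose = Vd × C = 262.5 × 31 = 8138 mg
CL = 307 mL/min = 307 × 0.06 = 18.42 L/h
Infusion rate = 18.42 L/h × 31 mg/L = 571.0 mg/h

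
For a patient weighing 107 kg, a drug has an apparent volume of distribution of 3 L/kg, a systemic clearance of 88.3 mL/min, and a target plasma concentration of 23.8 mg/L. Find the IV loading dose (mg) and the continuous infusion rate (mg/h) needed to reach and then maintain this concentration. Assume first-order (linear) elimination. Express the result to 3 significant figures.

(a) 7640 mg; (b) 126 mg/h

Vd(total) = 107 kg × 3 L/kg = 321.0 L
LD = Vd · C_target = 321.0 × 23.8 = 7640 mg
CL = 88.3 mL/min × 60/1000 = 5.298 L/h
Maintenance infusion rate = CL × Css = 5.298 × 23.8 = 126.1 mg/h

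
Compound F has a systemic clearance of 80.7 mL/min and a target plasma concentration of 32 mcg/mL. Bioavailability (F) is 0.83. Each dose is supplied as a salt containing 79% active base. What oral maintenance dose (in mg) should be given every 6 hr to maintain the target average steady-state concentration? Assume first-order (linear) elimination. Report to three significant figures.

Convert clearance: 80.7 mL/min × 60 min/h ÷ 1000 mL/L = 4.842 L/h
At steady state, dose per interval replaces the amount cleared in that interval: F·S·D/τ = CL·Css.
D = CL × Css × τ / F / S = 4.842 × 32 × 6 / 0.83 / 0.79 = 1418 mg

1420 mg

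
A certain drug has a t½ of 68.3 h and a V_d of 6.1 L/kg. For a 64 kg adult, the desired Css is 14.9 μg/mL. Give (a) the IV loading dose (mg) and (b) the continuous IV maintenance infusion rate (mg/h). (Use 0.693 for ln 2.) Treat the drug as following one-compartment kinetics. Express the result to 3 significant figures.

(a) 5820 mg; (b) 59.0 mg/h

Vd = 6.1 L/kg × 64 kg = 390.4 L
LD = Vd × C = 390.4 × 14.9 = 5817 mg
CL = 0.693 × Vd / t½ = 0.693 × 390.4 / 68.3 = 3.961 L/h
Infusion rate = CL × Css = 3.961 × 14.9 = 59.02 mg/h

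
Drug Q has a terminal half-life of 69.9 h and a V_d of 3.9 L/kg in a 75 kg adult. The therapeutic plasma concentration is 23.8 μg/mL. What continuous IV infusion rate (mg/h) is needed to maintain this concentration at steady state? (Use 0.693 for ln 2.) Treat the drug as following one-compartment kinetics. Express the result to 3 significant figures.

69.0 mg/h

Total Vd = 3.9 × 75 = 292.5 L
k = 0.693/69.9 = 0.009914 h⁻¹, so CL = k·Vd = 0.009914 × 292.5 = 2.900 L/h
Infusion rate = CL × Css = 2.900 × 23.8 = 69.02 mg/h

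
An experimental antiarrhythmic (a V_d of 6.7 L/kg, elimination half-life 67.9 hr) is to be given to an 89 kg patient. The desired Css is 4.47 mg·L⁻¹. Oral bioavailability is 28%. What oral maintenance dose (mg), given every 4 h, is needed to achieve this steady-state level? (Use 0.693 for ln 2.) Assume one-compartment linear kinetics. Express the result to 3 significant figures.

389 mg

Vd(total) = 89 kg × 6.7 L/kg = 596.3 L
CL = ln 2 · Vd / t½ = 0.693 × 596.3 / 67.9 = 6.086 L/h
D = CL × Css × τ / F = 6.086 × 4.47 × 4 / 0.28 = 388.6 mg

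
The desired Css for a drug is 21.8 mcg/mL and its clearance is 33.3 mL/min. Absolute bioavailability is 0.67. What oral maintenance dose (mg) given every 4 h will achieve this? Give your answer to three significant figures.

260 mg

CL = 33.3 mL/min × 60/1000 = 1.998 L/h
D = CL × Css × τ / F = 1.998 × 21.8 × 4 / 0.67 = 260.0 mg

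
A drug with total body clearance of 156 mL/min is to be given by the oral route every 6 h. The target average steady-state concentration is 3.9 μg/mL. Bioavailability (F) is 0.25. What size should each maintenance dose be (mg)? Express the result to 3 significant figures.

876 mg

CL = 156 mL/min = 156 × 0.06 = 9.360 L/h
D = CL × Css × τ / F = 9.360 × 3.9 × 6 / 0.25 = 876.1 mg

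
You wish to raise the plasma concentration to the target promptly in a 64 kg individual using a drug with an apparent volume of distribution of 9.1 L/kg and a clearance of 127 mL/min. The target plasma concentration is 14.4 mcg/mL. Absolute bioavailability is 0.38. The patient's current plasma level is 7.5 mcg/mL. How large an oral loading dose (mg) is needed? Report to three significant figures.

Total Vd = 9.1 × 64 = 582.4 L
Concentration deficit ΔC = 14.4 − 7.5 = 6.900 mg/L
LD = Vd × ΔC / F = 582.4 × 6.900 / 0.38 = 10580 mg

10600 mg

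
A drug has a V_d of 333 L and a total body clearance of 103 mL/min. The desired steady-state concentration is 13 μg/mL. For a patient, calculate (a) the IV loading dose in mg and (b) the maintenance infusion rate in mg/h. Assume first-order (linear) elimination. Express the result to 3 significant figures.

(a) 4330 mg; (b) 80.3 mg/h

LD = Vd · C_target = 333.0 × 13 = 4329 mg
CL = 103 mL/min = 103 × 0.06 = 6.180 L/h
Infusion rate = 6.180 L/h × 13 mg/L = 80.34 mg/h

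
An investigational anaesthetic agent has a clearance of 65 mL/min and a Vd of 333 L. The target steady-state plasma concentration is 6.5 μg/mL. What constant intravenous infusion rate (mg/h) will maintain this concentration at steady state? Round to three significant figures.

25.4 mg/h

CL = 65 mL/min = 65 × 0.06 = 3.900 L/h
Rate = CL × Css = 3.900 × 6.5 = 25.35 mg/h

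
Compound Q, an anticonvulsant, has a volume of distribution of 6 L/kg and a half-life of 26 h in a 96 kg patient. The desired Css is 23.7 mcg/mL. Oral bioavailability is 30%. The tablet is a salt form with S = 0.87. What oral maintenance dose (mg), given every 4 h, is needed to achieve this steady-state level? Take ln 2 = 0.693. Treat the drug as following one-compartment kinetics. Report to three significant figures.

Vd(total) = 96 kg × 6 L/kg = 576.0 L
CL = 0.693 × Vd / t½ = 0.693 × 576.0 / 26 = 15.35 L/h
D = CL × Css × τ / F / S = 15.35 × 23.7 × 4 / 0.3 / 0.87 = 5575 mg

5580 mg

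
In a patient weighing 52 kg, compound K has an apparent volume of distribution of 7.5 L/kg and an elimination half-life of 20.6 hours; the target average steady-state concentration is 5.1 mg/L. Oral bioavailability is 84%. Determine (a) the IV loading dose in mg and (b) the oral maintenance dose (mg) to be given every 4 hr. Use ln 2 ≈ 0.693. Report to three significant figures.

Vd(total) = 52 kg × 7.5 L/kg = 390.0 L
LD = Vd × C = 390.0 × 5.1 = 1989 mg
CL = 0.693 × Vd / t½ = 0.693 × 390.0 / 20.6 = 13.12 L/h
D = CL × Css × τ / F = 13.12 × 5.1 × 4 / 0.84 = 318.6 mg

(a) 1990 mg; (b) 319 mg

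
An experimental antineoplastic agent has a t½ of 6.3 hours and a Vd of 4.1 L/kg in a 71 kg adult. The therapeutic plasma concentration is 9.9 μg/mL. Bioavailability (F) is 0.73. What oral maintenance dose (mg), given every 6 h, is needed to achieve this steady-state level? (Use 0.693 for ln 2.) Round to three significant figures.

Total Vd = 4.1 × 71 = 291.1 L
CL = ln 2 · Vd / t½ = 0.693 × 291.1 / 6.3 = 32.02 L/h
D = CL × Css × τ / F = 32.02 × 9.9 × 6 / 0.73 = 2605 mg

2610 mg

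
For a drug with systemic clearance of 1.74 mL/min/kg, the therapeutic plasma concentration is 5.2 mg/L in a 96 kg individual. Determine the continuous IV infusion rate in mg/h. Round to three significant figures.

CL = 1.74 mL/min/kg × 96 kg = 167.0 mL/min = 167.0 × 60/1000 = 10.02 L/h
At steady state, infusion rate equals elimination rate: rate in = CL × Css.
R₀ = 10.02 × 5.2 = 52.10 mg/h

52.1 mg/h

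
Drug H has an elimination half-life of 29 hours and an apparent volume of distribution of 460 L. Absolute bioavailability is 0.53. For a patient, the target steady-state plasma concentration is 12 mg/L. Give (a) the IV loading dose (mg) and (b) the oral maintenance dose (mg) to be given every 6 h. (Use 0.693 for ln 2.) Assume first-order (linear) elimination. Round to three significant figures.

LD = Vd × C = 460.0 × 12 = 5520 mg
CL = 0.693 × Vd / t½ = 0.693 × 460.0 / 29 = 10.99 L/h
D = CL × Css × τ / F = 10.99 × 12 × 6 / 0.53 = 1493 mg

(a) 5520 mg; (b) 1490 mg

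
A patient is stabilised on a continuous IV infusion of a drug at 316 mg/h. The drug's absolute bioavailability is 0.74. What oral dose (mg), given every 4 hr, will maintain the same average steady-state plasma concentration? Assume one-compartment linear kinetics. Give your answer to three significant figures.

To maintain the same Css, the systemic dosing rate must be unchanged: F·D/τ = infusion rate.
D = rate × τ / F = 316 × 4 / 0.74 = 1708 mg

1710 mg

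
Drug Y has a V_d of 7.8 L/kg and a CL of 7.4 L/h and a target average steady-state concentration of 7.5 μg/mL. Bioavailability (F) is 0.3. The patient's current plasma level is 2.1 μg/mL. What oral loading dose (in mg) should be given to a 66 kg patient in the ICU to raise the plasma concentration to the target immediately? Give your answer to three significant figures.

9270 mg

Vd = 7.8 L/kg × 66 kg = 514.8 L
Loading dose depends on Vd (not clearance): it fills the distribution volume.
Concentration deficit ΔC = 7.5 − 2.1 = 5.400 mg/L
LD = Vd × ΔC / F = 514.8 × 5.400 / 0.3 = 9266 mg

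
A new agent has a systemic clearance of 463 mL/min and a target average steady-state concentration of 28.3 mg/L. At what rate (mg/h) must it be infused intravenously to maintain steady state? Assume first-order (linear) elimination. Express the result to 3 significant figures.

CL = 463 mL/min = 463 × 0.06 = 27.78 L/h
At steady state, infusion rate equals elimination rate: rate in = CL × Css.
R₀ = 27.78 × 28.3 = 786.2 mg/h

786 mg/h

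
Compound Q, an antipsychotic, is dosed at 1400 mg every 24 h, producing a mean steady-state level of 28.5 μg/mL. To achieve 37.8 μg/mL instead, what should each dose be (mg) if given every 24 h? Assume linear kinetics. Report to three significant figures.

1860 mg

For first-order elimination, Css ∝ F·D/(CL·τ); F and CL are unchanged, so Css ∝ D/τ.
D₂ = D₁ × (Css,target / Css,current) = 1400 × 37.8/28.5 = 1857 mg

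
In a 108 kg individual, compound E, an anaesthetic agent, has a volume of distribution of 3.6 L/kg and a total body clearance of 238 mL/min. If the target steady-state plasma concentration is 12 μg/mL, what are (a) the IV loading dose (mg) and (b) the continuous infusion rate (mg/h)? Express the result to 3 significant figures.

Vd = 3.6 L/kg × 108 kg = 388.8 L
LD = Vd · C_target = 388.8 × 12 = 4666 mg
CL = 238 mL/min × 60/1000 = 14.28 L/h
Maintenance: replace elimination → rate = CL × Css = 14.28 × 12 = 171.4 mg/h

(a) 4670 mg; (b) 171 mg/h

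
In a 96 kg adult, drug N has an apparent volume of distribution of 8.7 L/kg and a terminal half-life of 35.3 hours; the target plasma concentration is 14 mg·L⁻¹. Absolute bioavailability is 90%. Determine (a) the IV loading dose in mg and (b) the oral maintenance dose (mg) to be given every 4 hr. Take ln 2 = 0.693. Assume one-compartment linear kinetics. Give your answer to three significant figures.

(a) 11700 mg; (b) 1020 mg

Vd = 8.7 L/kg × 96 kg = 835.2 L
LD = Vd × C = 835.2 × 14 = 11690 mg
CL = 0.693 × Vd / t½ = 0.693 × 835.2 / 35.3 = 16.40 L/h
D = CL × Css × τ / F = 16.40 × 14 × 4 / 0.9 = 1020 mg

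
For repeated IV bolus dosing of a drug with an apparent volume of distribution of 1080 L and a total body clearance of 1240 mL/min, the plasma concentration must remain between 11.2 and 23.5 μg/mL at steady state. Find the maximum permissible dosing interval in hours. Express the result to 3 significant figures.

CL = 1240 mL/min × 60/1000 = 74.40 L/h
k = CL / Vd = 74.40 / 1080 = 0.06889 h⁻¹
Between IV bolus doses, concentration decays as C = C₀·e^(−kτ), so C_peak/C_trough = e^(kτ).
τ_max = ln(C_peak/C_trough) / k = ln(23.5/11.2) / 0.06889 = 0.7411 / 0.06889 = 10.76 h

10.8 h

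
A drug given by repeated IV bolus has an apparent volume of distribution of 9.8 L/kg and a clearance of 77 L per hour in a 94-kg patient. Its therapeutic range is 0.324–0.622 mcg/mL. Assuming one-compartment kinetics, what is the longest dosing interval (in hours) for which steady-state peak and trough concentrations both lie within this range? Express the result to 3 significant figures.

7.80 h

Total Vd = 9.8 × 94 = 921.2 L
k = CL / Vd = 77.00 / 921.2 = 0.08359 h⁻¹
Between IV bolus doses, concentration decays as C = C₀·e^(−kτ), so C_peak/C_trough = e^(kτ).
τ_max = ln(C_peak/C_trough) / k = ln(0.622/0.324) / 0.08359 = 0.6522 / 0.08359 = 7.802 h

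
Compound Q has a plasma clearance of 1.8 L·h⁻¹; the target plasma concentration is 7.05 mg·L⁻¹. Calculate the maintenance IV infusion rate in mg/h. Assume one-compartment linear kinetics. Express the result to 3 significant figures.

Infusion rate = CL · Css = 1.800 L/h × 7.05 mg/L = 12.69 mg/h

12.7 mg/h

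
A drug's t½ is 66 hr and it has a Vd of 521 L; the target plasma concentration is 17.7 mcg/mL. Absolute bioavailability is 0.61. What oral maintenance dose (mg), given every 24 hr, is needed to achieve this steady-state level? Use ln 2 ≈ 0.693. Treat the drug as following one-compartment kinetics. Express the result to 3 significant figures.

k = 0.693/66 = 0.01050 h⁻¹, so CL = k·Vd = 0.01050 × 521.0 = 5.471 L/h
D = CL × Css × τ / F = 5.471 × 17.7 × 24 / 0.61 = 3810 mg

3810 mg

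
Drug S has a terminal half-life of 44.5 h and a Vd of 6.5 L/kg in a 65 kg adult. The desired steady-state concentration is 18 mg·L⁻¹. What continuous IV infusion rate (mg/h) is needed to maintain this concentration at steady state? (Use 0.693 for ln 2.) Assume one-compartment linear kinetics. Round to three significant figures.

118 mg/h

Total Vd = 6.5 × 65 = 422.5 L
k = 0.693/44.5 = 0.01557 h⁻¹, so CL = k·Vd = 0.01557 × 422.5 = 6.578 L/h
Infusion rate = CL × Css = 6.578 × 18 = 118.4 mg/h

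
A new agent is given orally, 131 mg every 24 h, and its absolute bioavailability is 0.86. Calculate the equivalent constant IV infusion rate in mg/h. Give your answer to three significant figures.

Equivalent systemic input: infusion rate = F·D/τ.
Rate = 0.86 × 131 / 24 = 4.694 mg/h

4.69 mg/h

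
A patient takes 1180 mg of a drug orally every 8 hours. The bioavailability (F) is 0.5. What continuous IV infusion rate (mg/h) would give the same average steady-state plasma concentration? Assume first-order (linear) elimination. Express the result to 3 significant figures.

Equivalent systemic input: infusion rate = F·D/τ.
Rate = 0.5 × 1180 / 8 = 73.75 mg/h

73.8 mg/h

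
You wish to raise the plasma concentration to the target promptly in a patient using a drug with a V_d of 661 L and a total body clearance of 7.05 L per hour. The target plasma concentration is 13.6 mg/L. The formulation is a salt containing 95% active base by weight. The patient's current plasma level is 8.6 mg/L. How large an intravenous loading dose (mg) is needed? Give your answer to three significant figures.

3480 mg

Concentration deficit ΔC = 13.6 − 8.6 = 5.000 mg/L
LD = Vd × ΔC / S = 661.0 × 5.000 / 0.95 = 3479 mg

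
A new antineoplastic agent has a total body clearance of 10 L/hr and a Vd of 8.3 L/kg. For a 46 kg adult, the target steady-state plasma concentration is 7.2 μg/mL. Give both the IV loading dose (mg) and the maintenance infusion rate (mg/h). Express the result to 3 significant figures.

(a) 2750 mg; (b) 72.0 mg/h

Vd = 8.3 L/kg × 46 kg = 381.8 L
Loading dose = Vd × C = 381.8 × 7.2 = 2749 mg
Maintenance infusion rate = CL × Css = 10.00 × 7.2 = 72.00 mg/h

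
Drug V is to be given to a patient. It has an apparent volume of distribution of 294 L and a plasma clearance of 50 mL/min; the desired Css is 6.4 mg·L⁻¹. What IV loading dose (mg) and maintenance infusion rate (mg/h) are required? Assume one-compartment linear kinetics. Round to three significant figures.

Loading dose = Vd × C = 294.0 × 6.4 = 1882 mg
CL = 50 mL/min = 50 × 0.06 = 3.000 L/h
Maintenance: replace elimination → rate = CL × Css = 3.000 × 6.4 = 19.20 mg/h

(a) 1880 mg; (b) 19.2 mg/h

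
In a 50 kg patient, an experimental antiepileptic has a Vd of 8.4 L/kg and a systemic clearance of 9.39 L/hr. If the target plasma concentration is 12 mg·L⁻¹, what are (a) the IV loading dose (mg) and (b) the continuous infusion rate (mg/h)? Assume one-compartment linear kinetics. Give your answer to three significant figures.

(a) 5040 mg; (b) 113 mg/h

Vd = 8.4 L/kg × 50 kg = 420.0 L
Loading: fill Vd to C_target → 420.0 L × 12 mg/L = 5040 mg
Maintenance: replace elimination → rate = CL × Css = 9.390 × 12 = 112.7 mg/h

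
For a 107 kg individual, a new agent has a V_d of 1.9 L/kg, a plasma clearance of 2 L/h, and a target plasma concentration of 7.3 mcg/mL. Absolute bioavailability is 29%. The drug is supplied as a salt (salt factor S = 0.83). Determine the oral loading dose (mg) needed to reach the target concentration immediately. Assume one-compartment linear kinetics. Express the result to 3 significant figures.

Vd = 1.9 L/kg × 107 kg = 203.3 L
Loading dose depends on Vd (not clearance): it fills the distribution volume.
LD = Vd × C / F / S = 203.3 × 7.300 / 0.29 / 0.83 = 6166 mg

6170 mg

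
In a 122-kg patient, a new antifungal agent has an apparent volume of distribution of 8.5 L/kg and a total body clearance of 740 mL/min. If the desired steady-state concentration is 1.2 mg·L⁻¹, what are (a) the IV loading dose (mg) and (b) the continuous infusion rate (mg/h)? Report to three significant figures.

Vd(total) = 122 kg × 8.5 L/kg = 1037 L
Loading dose = Vd × C = 1037 × 1.2 = 1244 mg
Convert clearance: 740 mL/min × 60 min/h ÷ 1000 mL/L = 44.40 L/h
Maintenance infusion rate = CL × Css = 44.40 × 1.2 = 53.28 mg/h

(a) 1240 mg; (b) 53.3 mg/h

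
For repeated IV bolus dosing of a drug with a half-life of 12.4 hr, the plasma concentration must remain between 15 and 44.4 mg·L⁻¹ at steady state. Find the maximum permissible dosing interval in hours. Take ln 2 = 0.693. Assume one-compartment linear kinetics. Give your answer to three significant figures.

19.4 h

k = 0.693 / t½ = 0.693 / 12.4 = 0.05589 h⁻¹
Between IV bolus doses, concentration decays as C = C₀·e^(−kτ), so C_peak/C_trough = e^(kτ).
τ_max = ln(C_peak/C_trough) / k = ln(44.4/15) / 0.05589 = 1.085 / 0.05589 = 19.41 h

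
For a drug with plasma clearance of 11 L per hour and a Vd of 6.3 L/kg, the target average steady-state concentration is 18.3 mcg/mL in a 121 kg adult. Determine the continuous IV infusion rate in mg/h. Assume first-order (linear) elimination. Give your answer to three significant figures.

Rate = CL × Css = 11.00 × 18.3 = 201.3 mg/h

201 mg/h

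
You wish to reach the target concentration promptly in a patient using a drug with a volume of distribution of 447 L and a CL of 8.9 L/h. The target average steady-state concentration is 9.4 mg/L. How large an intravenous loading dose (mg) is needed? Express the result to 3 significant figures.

LD = Vd × C = 447.0 × 9.400 = 4202 mg

4200 mg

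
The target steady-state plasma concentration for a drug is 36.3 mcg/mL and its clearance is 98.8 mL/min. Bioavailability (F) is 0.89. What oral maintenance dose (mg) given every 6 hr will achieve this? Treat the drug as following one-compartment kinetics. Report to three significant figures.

Convert clearance: 98.8 mL/min × 60 min/h ÷ 1000 mL/L = 5.928 L/h
D = CL × Css × τ / F = 5.928 × 36.3 × 6 / 0.89 = 1451 mg

1450 mg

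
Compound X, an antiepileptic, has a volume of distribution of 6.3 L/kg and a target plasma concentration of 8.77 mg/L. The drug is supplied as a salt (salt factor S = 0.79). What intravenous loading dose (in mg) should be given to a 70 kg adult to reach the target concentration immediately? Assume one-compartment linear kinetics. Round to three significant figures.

Total Vd = 6.3 × 70 = 441.0 L
LD = Vd × C / S = 441.0 × 8.770 / 0.79 = 4896 mg

4900 mg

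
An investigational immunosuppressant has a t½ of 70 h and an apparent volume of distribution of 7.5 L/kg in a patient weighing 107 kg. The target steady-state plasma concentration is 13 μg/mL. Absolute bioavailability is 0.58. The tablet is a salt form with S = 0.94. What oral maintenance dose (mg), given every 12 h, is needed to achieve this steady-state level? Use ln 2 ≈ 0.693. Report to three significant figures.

2270 mg

Vd(total) = 107 kg × 7.5 L/kg = 802.5 L
k = 0.693/70 = 0.009900 h⁻¹, so CL = k·Vd = 0.009900 × 802.5 = 7.945 L/h
D = CL × Css × τ / F / S = 7.945 × 13 × 12 / 0.58 / 0.94 = 2273 mg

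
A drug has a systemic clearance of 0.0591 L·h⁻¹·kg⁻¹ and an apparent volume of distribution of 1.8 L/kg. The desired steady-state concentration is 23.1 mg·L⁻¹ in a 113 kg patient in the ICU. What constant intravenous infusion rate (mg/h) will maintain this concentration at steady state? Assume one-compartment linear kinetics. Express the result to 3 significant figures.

CL = 0.0591 L·h⁻¹·kg⁻¹ × 113 kg = 6.678 L/h
Rate = CL × Css = 6.678 × 23.1 = 154.3 mg/h

154 mg/h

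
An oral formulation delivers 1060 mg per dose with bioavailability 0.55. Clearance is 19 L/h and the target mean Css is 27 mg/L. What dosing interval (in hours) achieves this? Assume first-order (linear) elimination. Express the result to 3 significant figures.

1.14 h

F·D/τ = CL·Css → τ = F·D / (CL·Css).
τ = 0.55 × 1060 / (19 × 27) = 1.136 h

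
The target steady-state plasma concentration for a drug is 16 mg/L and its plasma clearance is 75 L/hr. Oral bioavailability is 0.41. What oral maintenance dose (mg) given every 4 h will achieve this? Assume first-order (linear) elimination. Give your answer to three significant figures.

At steady state, dose per interval replaces the amount cleared in that interval: F·D/τ = CL·Css.
D = CL × Css × τ / F = 75.00 × 16 × 4 / 0.41 = 11710 mg

11700 mg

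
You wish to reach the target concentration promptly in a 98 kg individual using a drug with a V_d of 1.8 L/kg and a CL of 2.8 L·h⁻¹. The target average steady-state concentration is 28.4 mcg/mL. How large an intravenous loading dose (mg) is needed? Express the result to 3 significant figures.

Vd = 1.8 L/kg × 98 kg = 176.4 L
The loading dose fills Vd to the target concentration.
LD = Vd × C = 176.4 × 28.40 = 5010 mg

5010 mg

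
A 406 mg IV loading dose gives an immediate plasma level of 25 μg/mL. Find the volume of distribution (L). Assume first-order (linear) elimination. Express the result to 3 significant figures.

16.2 L

Immediately after an IV bolus, C₀ = Dose / Vd, so Vd = Dose / C₀.
Vd = 406 / 25 = 16.24 L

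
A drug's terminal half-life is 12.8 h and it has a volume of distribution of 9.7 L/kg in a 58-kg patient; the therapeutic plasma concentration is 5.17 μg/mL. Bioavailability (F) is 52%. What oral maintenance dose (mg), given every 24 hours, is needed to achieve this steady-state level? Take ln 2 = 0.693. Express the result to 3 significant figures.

Total Vd = 9.7 × 58 = 562.6 L
k = 0.693/12.8 = 0.05414 h⁻¹, so CL = k·Vd = 0.05414 × 562.6 = 30.46 L/h
D = CL × Css × τ / F = 30.46 × 5.17 × 24 / 0.52 = 7268 mg

7270 mg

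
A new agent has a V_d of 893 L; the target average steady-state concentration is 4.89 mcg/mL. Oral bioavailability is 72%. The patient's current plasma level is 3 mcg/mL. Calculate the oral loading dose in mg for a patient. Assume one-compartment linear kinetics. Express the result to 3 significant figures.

2340 mg

Concentration deficit ΔC = 4.89 − 3 = 1.890 mg/L
LD = Vd × ΔC / F = 893.0 × 1.890 / 0.72 = 2344 mg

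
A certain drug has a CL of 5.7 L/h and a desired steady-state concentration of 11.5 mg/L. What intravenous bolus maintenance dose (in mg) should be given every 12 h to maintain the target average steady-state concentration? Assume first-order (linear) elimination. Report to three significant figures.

D = CL × Css × τ = 5.700 × 11.5 × 12 = 786.6 mg

787 mg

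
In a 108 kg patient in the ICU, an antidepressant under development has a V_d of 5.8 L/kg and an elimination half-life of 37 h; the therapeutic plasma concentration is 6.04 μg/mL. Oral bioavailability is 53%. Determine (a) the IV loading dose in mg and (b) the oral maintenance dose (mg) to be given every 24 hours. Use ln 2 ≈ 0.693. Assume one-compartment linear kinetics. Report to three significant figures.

Vd(total) = 108 kg × 5.8 L/kg = 626.4 L
LD = Vd × C = 626.4 × 6.04 = 3783 mg
CL = 0.693 × Vd / t½ = 0.693 × 626.4 / 37 = 11.73 L/h
D = CL × Css × τ / F = 11.73 × 6.04 × 24 / 0.53 = 3208 mg

(a) 3780 mg; (b) 3210 mg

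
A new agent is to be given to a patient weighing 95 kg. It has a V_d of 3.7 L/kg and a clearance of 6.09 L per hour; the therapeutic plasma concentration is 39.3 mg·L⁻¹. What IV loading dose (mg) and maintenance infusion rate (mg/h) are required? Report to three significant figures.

Vd = 3.7 L/kg × 95 kg = 351.5 L
Loading: fill Vd to C_target → 351.5 L × 39.3 mg/L = 13810 mg
Maintenance infusion rate = CL × Css = 6.090 × 39.3 = 239.3 mg/h

(a) 13800 mg; (b) 239 mg/h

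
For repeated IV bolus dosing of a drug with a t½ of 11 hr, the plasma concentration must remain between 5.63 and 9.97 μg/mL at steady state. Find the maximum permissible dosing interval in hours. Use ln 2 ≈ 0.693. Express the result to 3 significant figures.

k = 0.693 / t½ = 0.693 / 11 = 0.06300 h⁻¹
Between IV bolus doses, concentration decays as C = C₀·e^(−kτ), so C_peak/C_trough = e^(kτ).
τ_max = ln(C_peak/C_trough) / k = ln(9.97/5.63) / 0.06300 = 0.5715 / 0.06300 = 9.071 h

9.07 h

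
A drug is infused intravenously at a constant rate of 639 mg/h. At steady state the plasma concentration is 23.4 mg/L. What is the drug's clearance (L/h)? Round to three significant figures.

27.3 L/h

At steady state, infusion rate = CL × Css, so CL = rate / Css.
CL = 639 / 23.4 = 27.31 L/h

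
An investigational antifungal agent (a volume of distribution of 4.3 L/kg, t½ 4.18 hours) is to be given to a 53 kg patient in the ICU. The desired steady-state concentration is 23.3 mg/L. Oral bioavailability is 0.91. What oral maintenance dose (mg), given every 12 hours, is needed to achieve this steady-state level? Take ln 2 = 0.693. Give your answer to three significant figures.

Vd = 4.3 L/kg × 53 kg = 227.9 L
CL = ln 2 · Vd / t½ = 0.693 × 227.9 / 4.18 = 37.78 L/h
D = CL × Css × τ / F = 37.78 × 23.3 × 12 / 0.91 = 11610 mg

11600 mg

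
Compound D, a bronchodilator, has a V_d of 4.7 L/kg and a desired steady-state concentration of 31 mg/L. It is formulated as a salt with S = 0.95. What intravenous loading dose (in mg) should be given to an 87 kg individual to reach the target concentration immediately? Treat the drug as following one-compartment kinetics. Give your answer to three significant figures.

Vd(total) = 87 kg × 4.7 L/kg = 408.9 L
The loading dose fills Vd to the target concentration.
LD = Vd × C / S = 408.9 × 31.00 / 0.95 = 13340 mg

13300 mg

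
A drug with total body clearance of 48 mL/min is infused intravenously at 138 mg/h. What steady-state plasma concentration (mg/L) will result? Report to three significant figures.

47.9 mg/L

CL = 48 mL/min × 60/1000 = 2.880 L/h
Css = rate / CL = 138 / 2.880 = 47.92 mg/L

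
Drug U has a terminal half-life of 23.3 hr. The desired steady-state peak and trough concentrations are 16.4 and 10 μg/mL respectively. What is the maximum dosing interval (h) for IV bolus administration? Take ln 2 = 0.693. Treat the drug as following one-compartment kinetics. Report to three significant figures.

16.6 h

k = 0.693 / t½ = 0.693 / 23.3 = 0.02974 h⁻¹
Between IV bolus doses, concentration decays as C = C₀·e^(−kτ), so C_peak/C_trough = e^(kτ).
τ_max = ln(C_peak/C_trough) / k = ln(16.4/10) / 0.02974 = 0.4947 / 0.02974 = 16.63 h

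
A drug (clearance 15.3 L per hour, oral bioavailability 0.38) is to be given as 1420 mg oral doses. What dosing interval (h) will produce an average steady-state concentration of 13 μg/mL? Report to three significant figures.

F·D/τ = CL·Css → τ = F·D / (CL·Css).
τ = 0.38 × 1420 / (15.3 × 13) = 2.713 h

2.71 h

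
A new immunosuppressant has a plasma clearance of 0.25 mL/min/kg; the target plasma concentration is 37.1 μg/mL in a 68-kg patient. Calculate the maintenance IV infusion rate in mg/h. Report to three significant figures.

CL = 0.25 mL/min/kg × 68 kg = 17.00 mL/min = 17.00 × 60/1000 = 1.020 L/h
At steady state, infusion rate equals elimination rate: rate in = CL × Css.
Infusion rate = CL · Css = 1.020 L/h × 37.1 mg/L = 37.84 mg/h

37.8 mg/h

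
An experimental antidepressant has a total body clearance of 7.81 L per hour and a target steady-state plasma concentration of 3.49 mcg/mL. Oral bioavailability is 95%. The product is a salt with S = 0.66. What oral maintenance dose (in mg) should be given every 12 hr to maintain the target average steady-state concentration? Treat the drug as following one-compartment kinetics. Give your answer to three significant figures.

D = CL × Css × τ / F / S = 7.810 × 3.49 × 12 / 0.95 / 0.66 = 521.7 mg

522 mg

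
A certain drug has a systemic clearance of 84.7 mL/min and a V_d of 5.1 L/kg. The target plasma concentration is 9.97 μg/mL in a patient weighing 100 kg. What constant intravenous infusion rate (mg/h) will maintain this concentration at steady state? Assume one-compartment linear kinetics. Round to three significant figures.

CL = 84.7 mL/min = 84.7 × 0.06 = 5.082 L/h
Rate = CL × Css = 5.082 × 9.97 = 50.67 mg/h

50.7 mg/h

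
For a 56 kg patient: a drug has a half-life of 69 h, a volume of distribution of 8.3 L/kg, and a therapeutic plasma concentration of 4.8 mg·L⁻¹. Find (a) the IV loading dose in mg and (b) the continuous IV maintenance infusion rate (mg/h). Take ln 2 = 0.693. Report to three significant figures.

Total Vd = 8.3 × 56 = 464.8 L
LD = Vd × C = 464.8 × 4.8 = 2231 mg
CL = 0.693 × Vd / t½ = 0.693 × 464.8 / 69 = 4.668 L/h
Infusion rate = CL × Css = 4.668 × 4.8 = 22.41 mg/h

(a) 2230 mg; (b) 22.4 mg/h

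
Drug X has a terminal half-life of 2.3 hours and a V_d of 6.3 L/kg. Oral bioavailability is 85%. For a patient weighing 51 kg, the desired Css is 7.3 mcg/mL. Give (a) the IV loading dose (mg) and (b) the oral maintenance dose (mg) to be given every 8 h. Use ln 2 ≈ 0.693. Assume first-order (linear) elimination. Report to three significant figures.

(a) 2350 mg; (b) 6650 mg

Vd = 6.3 L/kg × 51 kg = 321.3 L
LD = Vd × C = 321.3 × 7.3 = 2345 mg
CL = 0.693 × Vd / t½ = 0.693 × 321.3 / 2.3 = 96.81 L/h
D = CL × Css × τ / F = 96.81 × 7.3 × 8 / 0.85 = 6651 mg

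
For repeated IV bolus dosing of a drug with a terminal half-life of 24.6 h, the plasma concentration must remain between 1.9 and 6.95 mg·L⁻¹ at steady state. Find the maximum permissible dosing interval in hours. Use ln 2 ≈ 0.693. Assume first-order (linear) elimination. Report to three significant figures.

46.0 h

k = 0.693 / t½ = 0.693 / 24.6 = 0.02817 h⁻¹
Between IV bolus doses, concentration decays as C = C₀·e^(−kτ), so C_peak/C_trough = e^(kτ).
τ_max = ln(C_peak/C_trough) / k = ln(6.95/1.9) / 0.02817 = 1.297 / 0.02817 = 46.04 h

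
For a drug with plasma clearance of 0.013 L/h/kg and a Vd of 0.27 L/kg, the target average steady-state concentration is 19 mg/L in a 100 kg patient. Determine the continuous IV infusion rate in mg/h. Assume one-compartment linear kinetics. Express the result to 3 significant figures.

CL = 0.013 L/h/kg × 100 kg = 1.300 L/h
At steady state, infusion rate equals elimination rate: rate in = CL × Css.
R₀ = 1.300 × 19 = 24.70 mg/h

24.7 mg/h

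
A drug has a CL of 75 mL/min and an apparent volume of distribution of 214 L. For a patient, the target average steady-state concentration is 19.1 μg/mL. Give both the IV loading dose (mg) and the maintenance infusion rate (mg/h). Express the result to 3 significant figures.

LD = Vd · C_target = 214.0 × 19.1 = 4087 mg
Convert clearance: 75 mL/min × 60 min/h ÷ 1000 mL/L = 4.500 L/h
Maintenance infusion rate = CL × Css = 4.500 × 19.1 = 85.95 mg/h

(a) 4090 mg; (b) 86.0 mg/h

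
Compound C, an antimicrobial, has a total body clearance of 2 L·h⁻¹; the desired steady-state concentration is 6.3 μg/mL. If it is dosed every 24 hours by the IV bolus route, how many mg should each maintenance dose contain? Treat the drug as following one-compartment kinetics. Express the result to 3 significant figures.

302 mg

D = CL × Css × τ = 2.000 × 6.3 × 24 = 302.4 mg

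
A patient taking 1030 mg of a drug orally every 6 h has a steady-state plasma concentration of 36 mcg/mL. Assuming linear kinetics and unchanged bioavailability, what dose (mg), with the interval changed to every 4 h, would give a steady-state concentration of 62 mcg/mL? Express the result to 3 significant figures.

1180 mg

For first-order elimination, Css ∝ F·D/(CL·τ); F and CL are unchanged, so Css ∝ D/τ.
D₂ = D₁ × (Css,target / Css,current) × (τ₂/τ₁) = 1030 × (62/36) × (4/6) = 1183 mg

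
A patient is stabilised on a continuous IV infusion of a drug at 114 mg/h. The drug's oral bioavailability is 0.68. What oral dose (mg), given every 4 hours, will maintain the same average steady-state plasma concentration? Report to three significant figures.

To maintain the same Css, the systemic dosing rate must be unchanged: F·D/τ = infusion rate.
D = rate × τ / F = 114 × 4 / 0.68 = 670.6 mg

671 mg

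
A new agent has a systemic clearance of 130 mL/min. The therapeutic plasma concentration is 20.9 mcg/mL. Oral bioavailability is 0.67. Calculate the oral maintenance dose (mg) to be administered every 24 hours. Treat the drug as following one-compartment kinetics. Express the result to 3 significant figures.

5840 mg

Convert clearance: 130 mL/min × 60 min/h ÷ 1000 mL/L = 7.800 L/h
At steady state, dose per interval replaces the amount cleared in that interval: F·D/τ = CL·Css.
D = CL × Css × τ / F = 7.800 × 20.9 × 24 / 0.67 = 5840 mg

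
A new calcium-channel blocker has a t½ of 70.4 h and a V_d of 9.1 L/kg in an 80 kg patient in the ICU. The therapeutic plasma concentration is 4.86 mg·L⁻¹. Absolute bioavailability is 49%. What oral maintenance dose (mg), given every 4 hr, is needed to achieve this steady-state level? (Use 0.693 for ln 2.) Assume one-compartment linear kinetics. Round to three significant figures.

284 mg

Total Vd = 9.1 × 80 = 728.0 L
CL = ln 2 · Vd / t½ = 0.693 × 728.0 / 70.4 = 7.166 L/h
D = CL × Css × τ / F = 7.166 × 4.86 × 4 / 0.49 = 284.3 mg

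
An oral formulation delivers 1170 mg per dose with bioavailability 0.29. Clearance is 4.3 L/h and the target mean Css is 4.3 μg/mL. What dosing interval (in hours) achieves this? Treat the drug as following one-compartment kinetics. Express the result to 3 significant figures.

18.4 h

F·D/τ = CL·Css → τ = F·D / (CL·Css).
τ = 0.29 × 1170 / (4.3 × 4.3) = 18.35 h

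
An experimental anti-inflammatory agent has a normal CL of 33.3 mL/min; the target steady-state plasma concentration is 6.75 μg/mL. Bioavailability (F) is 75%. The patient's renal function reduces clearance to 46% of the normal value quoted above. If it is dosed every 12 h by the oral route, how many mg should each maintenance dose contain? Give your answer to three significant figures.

99.3 mg

CL = 33.3 mL/min = 33.3 × 0.06 = 1.998 L/h
Patient clearance = 0.46 × 1.998 = 0.9191 L/h
D = CL × Css × τ / F = 0.9191 × 6.75 × 12 / 0.75 = 99.26 mg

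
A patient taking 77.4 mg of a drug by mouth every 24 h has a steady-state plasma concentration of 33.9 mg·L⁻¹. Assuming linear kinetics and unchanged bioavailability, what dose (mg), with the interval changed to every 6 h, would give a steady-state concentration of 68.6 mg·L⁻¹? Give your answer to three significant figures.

With linear kinetics, Css is proportional to dose rate (D/τ) at fixed clearance.
D₂ = D₁ × (Css,target / Css,current) × (τ₂/τ₁) = 77.4 × (68.6/33.9) × (6/24) = 39.16 mg

39.2 mg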